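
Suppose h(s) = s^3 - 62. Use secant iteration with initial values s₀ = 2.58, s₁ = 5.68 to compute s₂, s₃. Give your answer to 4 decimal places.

3.4167, 3.7658

h(2.58) = -44.826488, h(5.68) = 121.250432
s₂ = 5.680000 − 121.250432·(5.680000 − 2.580000) / (121.250432 − (-44.826488)) = 5.680000 − (375.876339)/(166.076920) = 3.416733
h(3.416733) = -22.112823
s₃ = 3.416733 − (-22.112823)·(3.416733 − 5.680000) / (-22.112823 − 121.250432) = 3.416733 − (50.047214)/(-143.363255) = 3.765827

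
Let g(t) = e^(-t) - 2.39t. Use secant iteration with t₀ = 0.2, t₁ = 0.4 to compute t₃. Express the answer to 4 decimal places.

0.3076

g(0.2) = 0.340731, g(0.4) = -0.285680
t₂ = 0.400000 − (-0.285680)·(0.400000 − 0.200000) / (-0.285680 − 0.340731) = 0.400000 − (-0.057136)/(-0.626411) = 0.308788
g(0.308788) = -0.003668
t₃ = 0.308788 − (-0.003668)·(0.308788 − 0.400000) / (-0.003668 − (-0.285680)) = 0.308788 − (0.000335)/(0.282012) = 0.307602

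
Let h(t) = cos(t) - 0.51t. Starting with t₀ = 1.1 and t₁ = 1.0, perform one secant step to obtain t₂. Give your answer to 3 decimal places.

1.022

h(1.1) = -0.10740, h(1.0) = 0.03030
t₂ = 1.00000 − 0.03030·(1.00000 − 1.10000) / (0.03030 − (-0.10740)) = 1.00000 − (-0.00303)/(0.13771) = 1.02201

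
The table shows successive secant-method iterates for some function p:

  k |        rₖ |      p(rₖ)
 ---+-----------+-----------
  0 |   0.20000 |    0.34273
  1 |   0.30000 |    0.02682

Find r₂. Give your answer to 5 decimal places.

r₂ = 0.30000 − 0.02682·(0.30000 − 0.20000) / (0.02682 − 0.34273)
   = 0.30000 − (0.0026820)/(-0.3159100) = 0.3084898

0.30849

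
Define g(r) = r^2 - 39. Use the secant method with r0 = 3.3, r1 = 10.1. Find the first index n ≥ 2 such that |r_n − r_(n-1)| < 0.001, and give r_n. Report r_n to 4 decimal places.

n = 6, r_n = 6.2450

g(3.3) = -28.110000, g(10.1) = 63.010000
r2 = 10.100000 − 63.010000·(6.800000)/(91.120000) = 5.397761;  |Δ| = 4.702239
g(5.397761) = -9.864174
r3 = 5.397761 − (-9.864174)·(-4.702239)/(-72.874174) = 6.034251;  |Δ| = 0.636490
g(6.034251) = -2.587809
r4 = 6.034251 − (-2.587809)·(0.636490)/(7.276365) = 6.260617;  |Δ| = 0.226365
g(6.260617) = 0.195320
r5 = 6.260617 − 0.195320·(0.226365)/(2.783130) = 6.244730;  |Δ| = 0.015886
g(6.244730) = -0.003344
r6 = 6.244730 − (-0.003344)·(-0.015886)/(-0.198664) = 6.244998;  |Δ| = 0.000267
|r6 − r5| = 0.000267 < 0.001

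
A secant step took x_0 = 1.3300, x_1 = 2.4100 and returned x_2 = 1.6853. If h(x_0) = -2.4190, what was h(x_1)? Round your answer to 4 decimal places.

4.9340

The secant line through (1.3300, -2.4190) and (2.4100, h(x_1)) crosses zero at x_2 = 1.6853.
So (1.3300, -2.4190), (2.4100, h(x_1)), (1.6853, 0) are collinear:
h(x_1) = -2.4190 · (2.4100 − 1.6853) / (1.3300 − 1.6853) = -2.4190 · (0.724700)/(-0.355300) = 4.933997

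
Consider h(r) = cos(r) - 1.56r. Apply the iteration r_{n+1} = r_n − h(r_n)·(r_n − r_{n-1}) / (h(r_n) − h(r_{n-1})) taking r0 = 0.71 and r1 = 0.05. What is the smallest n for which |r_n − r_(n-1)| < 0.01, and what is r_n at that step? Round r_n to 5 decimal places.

h(0.71) = -0.3492381, h(0.05) = 0.9207503
r2 = 0.0500000 − 0.9207503·(-0.6600000)/(1.2699884) = 0.5285045;  |Δ| = 0.4785045
h(0.5285045) = 0.0390951
r3 = 0.5285045 − 0.0390951·(0.4785045)/(-0.8816552) = 0.5497228;  |Δ| = 0.0212182
h(0.5497228) = -0.0048981
r4 = 0.5497228 − (-0.0048981)·(0.0212182)/(-0.0439932) = 0.5473604;  |Δ| = 0.0023624
|r4 − r3| = 0.0023624 < 0.01

n = 4, r_n = 0.54736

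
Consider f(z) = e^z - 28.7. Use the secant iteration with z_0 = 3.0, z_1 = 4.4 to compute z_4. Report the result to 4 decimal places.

3.3628

f(3.0) = -8.614463, f(4.4) = 52.750869
z_2 = 4.400000 − 52.750869·(4.400000 − 3.000000) / (52.750869 − (-8.614463)) = 4.400000 − (73.851216)/(61.365332) = 3.196532
f(3.196532) = -4.252402
z_3 = 3.196532 − (-4.252402)·(3.196532 − 4.400000) / (-4.252402 − 52.750869) = 3.196532 − (5.117631)/(-57.003271) = 3.286310
f(3.286310) = -1.956010
z_4 = 3.286310 − (-1.956010)·(3.286310 − 3.196532) / (-1.956010 − (-4.252402)) = 3.286310 − (-0.175606)/(2.296393) = 3.362780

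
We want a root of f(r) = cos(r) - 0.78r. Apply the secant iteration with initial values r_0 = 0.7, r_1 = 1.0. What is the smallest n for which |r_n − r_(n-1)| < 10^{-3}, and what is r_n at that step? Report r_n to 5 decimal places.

f(0.7) = 0.2188422, f(1.0) = -0.2396977
r_2 = 1.0000000 − (-0.2396977)·(0.3000000)/(-0.4585399) = 0.8431776;  |Δ| = 0.1568224
f(0.8431776) = 0.0074147
r_3 = 0.8431776 − 0.0074147·(-0.1568224)/(0.2471124) = 0.8478831;  |Δ| = 0.0047055
f(0.8478831) = 0.0002232
r_4 = 0.8478831 − 0.0002232·(0.0047055)/(-0.0071915) = 0.8480292;  |Δ| = 0.0001460
|r_4 − r_3| = 0.0001460 < 10^{-3}

n = 4, r_n = 0.84803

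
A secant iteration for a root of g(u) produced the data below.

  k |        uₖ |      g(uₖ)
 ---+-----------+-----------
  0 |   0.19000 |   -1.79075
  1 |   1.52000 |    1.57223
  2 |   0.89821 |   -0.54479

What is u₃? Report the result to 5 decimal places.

u₃ = 0.89821 − (-0.54479)·(0.89821 − 1.52000) / (-0.54479 − 1.57223)
   = 0.89821 − (0.3387450)/(-2.1170200) = 1.0582203

1.05822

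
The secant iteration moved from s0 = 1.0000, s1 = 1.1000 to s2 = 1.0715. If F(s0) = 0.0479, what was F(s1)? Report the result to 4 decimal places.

-0.0191

The secant line through (1.0000, 0.0479) and (1.1000, F(s1)) crosses zero at s2 = 1.0715.
So (1.0000, 0.0479), (1.1000, F(s1)), (1.0715, 0) are collinear:
F(s1) = 0.0479 · (1.1000 − 1.0715) / (1.0000 − 1.0715) = 0.0479 · (0.028500)/(-0.071500) = -0.019093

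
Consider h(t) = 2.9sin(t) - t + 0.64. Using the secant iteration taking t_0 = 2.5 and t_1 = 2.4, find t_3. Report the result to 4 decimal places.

h(2.5) = -0.124431, h(2.4) = 0.198843
t_2 = 2.400000 − 0.198843·(2.400000 − 2.500000) / (0.198843 − (-0.124431)) = 2.400000 − (-0.019884)/(0.323274) = 2.461509
h(2.461509) = 0.002179
t_3 = 2.461509 − 0.002179·(2.461509 − 2.400000) / (0.002179 − 0.198843) = 2.461509 − (0.000134)/(-0.196664) = 2.462191

2.4622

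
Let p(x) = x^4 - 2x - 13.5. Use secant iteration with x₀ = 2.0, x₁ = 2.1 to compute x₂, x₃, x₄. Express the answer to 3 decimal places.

p(2.0) = -1.50000, p(2.1) = 1.74810
x₂ = 2.10000 − 1.74810·(2.10000 − 2.00000) / (1.74810 − (-1.50000)) = 2.10000 − (0.17481)/(3.24810) = 2.04618
p(2.04618) = -0.06260
x₃ = 2.04618 − (-0.06260)·(2.04618 − 2.10000) / (-0.06260 − 1.74810) = 2.04618 − (0.00337)/(-1.81070) = 2.04804
p(2.04804) = -0.00247
x₄ = 2.04804 − (-0.00247)·(2.04804 − 2.04618) / (-0.00247 − (-0.06260)) = 2.04804 − (0.00000)/(0.06013) = 2.04812

2.046, 2.048, 2.048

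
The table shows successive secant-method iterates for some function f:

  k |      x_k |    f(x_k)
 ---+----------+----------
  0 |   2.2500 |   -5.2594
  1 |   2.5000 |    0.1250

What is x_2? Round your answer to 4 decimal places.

x_2 = 2.5000 − 0.1250·(2.5000 − 2.2500) / (0.1250 − (-5.2594))
   = 2.5000 − (0.031250)/(5.384400) = 2.494196

2.4942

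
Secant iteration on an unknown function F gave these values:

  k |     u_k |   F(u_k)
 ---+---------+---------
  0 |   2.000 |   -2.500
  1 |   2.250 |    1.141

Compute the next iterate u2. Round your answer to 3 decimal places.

2.172

u2 = 2.250 − 1.141·(2.250 − 2.000) / (1.141 − (-2.500))
   = 2.250 − (0.28525)/(3.64100) = 2.17166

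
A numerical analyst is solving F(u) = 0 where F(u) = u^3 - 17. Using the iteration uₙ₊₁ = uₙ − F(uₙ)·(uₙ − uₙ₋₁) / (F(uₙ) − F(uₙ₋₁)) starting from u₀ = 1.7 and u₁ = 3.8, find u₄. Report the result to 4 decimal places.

F(1.7) = -12.087000, F(3.8) = 37.872000
u₂ = 3.800000 − 37.872000·(3.800000 − 1.700000) / (37.872000 − (-12.087000)) = 3.800000 − (79.531200)/(49.959000) = 2.208071
F(2.208071) = -6.234384
u₃ = 2.208071 − (-6.234384)·(2.208071 − 3.800000) / (-6.234384 − 37.872000) = 2.208071 − (9.924699)/(-44.106384) = 2.433088
F(2.433088) = -2.596322
u₄ = 2.433088 − (-2.596322)·(2.433088 − 2.208071) / (-2.596322 − (-6.234384)) = 2.433088 − (-0.584217)/(3.638062) = 2.593673

2.5937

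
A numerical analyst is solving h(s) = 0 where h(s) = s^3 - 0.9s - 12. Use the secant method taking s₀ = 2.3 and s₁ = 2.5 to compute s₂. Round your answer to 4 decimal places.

2.4161

h(2.3) = -1.903000, h(2.5) = 1.375000
s₂ = 2.500000 − 1.375000·(2.500000 − 2.300000) / (1.375000 − (-1.903000)) = 2.500000 − (0.275000)/(3.278000) = 2.416107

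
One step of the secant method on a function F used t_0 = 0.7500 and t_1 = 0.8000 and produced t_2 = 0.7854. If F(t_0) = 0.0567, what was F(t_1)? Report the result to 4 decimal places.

The secant line through (0.7500, 0.0567) and (0.8000, F(t_1)) crosses zero at t_2 = 0.7854.
So (0.7500, 0.0567), (0.8000, F(t_1)), (0.7854, 0) are collinear:
F(t_1) = 0.0567 · (0.8000 − 0.7854) / (0.7500 − 0.7854) = 0.0567 · (0.014600)/(-0.035400) = -0.023385

-0.0234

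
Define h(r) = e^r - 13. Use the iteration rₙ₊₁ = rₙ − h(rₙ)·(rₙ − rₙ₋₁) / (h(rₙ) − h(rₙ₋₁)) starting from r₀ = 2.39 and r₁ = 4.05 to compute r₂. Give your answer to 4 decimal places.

h(2.39) = -2.086506, h(4.05) = 44.397457
r₂ = 4.050000 − 44.397457·(4.050000 − 2.390000) / (44.397457 − (-2.086506)) = 4.050000 − (73.699779)/(46.483963) = 2.464512

2.4645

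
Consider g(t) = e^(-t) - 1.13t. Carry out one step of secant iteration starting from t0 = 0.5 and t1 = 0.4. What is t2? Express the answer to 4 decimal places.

g(0.5) = 0.041531, g(0.4) = 0.218320
t2 = 0.400000 − 0.218320·(0.400000 − 0.500000) / (0.218320 − 0.041531) = 0.400000 − (-0.021832)/(0.176789) = 0.523492

0.5235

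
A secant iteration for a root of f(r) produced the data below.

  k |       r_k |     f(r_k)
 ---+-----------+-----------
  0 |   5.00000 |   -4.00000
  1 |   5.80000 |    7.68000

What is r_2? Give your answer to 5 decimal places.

5.27397

r_2 = 5.80000 − 7.68000·(5.80000 − 5.00000) / (7.68000 − (-4.00000))
   = 5.80000 − (6.1440000)/(11.6800000) = 5.2739726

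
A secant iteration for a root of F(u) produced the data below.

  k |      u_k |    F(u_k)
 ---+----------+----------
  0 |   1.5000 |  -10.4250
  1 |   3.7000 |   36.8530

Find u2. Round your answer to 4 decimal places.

u2 = 3.7000 − 36.8530·(3.7000 − 1.5000) / (36.8530 − (-10.4250))
   = 3.7000 − (81.076600)/(47.278000) = 1.985109

1.9851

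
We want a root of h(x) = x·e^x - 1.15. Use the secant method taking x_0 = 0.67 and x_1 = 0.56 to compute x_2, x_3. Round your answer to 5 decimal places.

0.61672, 0.61928

h(0.67) = 0.1593390, h(0.56) = -0.1696234
x_2 = 0.5600000 − (-0.1696234)·(0.5600000 − 0.6700000) / (-0.1696234 − 0.1593390) = 0.5600000 − (0.0186586)/(-0.3289624) = 0.6167195
h(0.6167195) = -0.0073176
x_3 = 0.6167195 − (-0.0073176)·(0.6167195 − 0.5600000) / (-0.0073176 − (-0.1696234)) = 0.6167195 − (-0.0004151)/(0.1623058) = 0.6192767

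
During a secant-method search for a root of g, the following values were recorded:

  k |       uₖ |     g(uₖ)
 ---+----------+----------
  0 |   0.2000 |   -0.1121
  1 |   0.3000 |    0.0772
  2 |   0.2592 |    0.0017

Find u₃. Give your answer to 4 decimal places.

0.2583

u₃ = 0.2592 − 0.0017·(0.2592 − 0.3000) / (0.0017 − 0.0772)
   = 0.2592 − (-0.000069)/(-0.075500) = 0.258281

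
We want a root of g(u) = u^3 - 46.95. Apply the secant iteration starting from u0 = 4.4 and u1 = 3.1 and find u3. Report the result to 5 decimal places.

3.62414

g(4.4) = 38.2340000, g(3.1) = -17.1590000
u2 = 3.1000000 − (-17.1590000)·(3.1000000 − 4.4000000) / (-17.1590000 − 38.2340000) = 3.1000000 − (22.3067000)/(-55.3930000) = 3.5026989
g(3.5026989) = -3.9757390
u3 = 3.5026989 − (-3.9757390)·(3.5026989 − 3.1000000) / (-3.9757390 − (-17.1590000)) = 3.5026989 − (-1.6010257)/(13.1832610) = 3.6241427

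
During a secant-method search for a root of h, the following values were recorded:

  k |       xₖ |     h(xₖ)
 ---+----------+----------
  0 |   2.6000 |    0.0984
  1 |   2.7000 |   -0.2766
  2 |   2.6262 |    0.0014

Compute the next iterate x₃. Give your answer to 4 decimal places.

2.6266

x₃ = 2.6262 − 0.0014·(2.6262 − 2.7000) / (0.0014 − (-0.2766))
   = 2.6262 − (-0.000103)/(0.278000) = 2.626572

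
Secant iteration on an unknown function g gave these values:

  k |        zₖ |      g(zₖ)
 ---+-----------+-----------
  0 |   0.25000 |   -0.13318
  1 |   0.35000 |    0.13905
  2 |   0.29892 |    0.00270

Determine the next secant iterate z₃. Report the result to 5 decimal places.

z₃ = 0.29892 − 0.00270·(0.29892 − 0.35000) / (0.00270 − 0.13905)
   = 0.29892 − (-0.0001379)/(-0.1363500) = 0.2979085

0.29791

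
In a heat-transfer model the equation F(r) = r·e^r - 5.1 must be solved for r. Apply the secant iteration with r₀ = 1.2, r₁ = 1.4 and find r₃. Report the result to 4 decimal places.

F(1.2) = -1.115860, F(1.4) = 0.577280
r₂ = 1.400000 − 0.577280·(1.400000 − 1.200000) / (0.577280 − (-1.115860)) = 1.400000 − (0.115456)/(1.693140) = 1.331810
F(1.331810) = -0.055250
r₃ = 1.331810 − (-0.055250)·(1.331810 − 1.400000) / (-0.055250 − 0.577280) = 1.331810 − (0.003768)/(-0.632530) = 1.337766

1.3378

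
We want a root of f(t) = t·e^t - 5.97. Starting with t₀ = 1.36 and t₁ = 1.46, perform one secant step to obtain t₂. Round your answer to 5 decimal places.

f(1.36) = -0.6711771, f(1.46) = 0.3167009
t₂ = 1.4600000 − 0.3167009·(1.4600000 − 1.3600000) / (0.3167009 − (-0.6711771)) = 1.4600000 − (0.0316701)/(0.9878780) = 1.4279413

1.42794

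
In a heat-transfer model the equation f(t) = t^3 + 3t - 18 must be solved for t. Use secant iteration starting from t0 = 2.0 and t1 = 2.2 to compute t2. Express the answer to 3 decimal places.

2.246

f(2.0) = -4.00000, f(2.2) = -0.75200
t2 = 2.20000 − (-0.75200)·(2.20000 − 2.00000) / (-0.75200 − (-4.00000)) = 2.20000 − (-0.15040)/(3.24800) = 2.24631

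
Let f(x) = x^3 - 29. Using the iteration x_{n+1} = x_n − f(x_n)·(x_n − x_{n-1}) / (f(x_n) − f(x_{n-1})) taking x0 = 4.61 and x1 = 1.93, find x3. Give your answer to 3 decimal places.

3.354

f(4.61) = 68.97218, f(1.93) = -21.81094
x2 = 1.93000 − (-21.81094)·(1.93000 − 4.61000) / (-21.81094 − 68.97218) = 1.93000 − (58.45333)/(-90.78312) = 2.57388
f(2.57388) = -11.94843
x3 = 2.57388 − (-11.94843)·(2.57388 − 1.93000) / (-11.94843 − (-21.81094)) = 2.57388 − (-7.69334)/(9.86251) = 3.35394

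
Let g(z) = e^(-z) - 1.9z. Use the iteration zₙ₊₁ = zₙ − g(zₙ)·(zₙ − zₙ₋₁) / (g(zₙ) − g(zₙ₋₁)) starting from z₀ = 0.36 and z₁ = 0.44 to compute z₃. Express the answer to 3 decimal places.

0.365

g(0.36) = 0.01368, g(0.44) = -0.19196
z₂ = 0.44000 − (-0.19196)·(0.44000 − 0.36000) / (-0.19196 − 0.01368) = 0.44000 − (-0.01536)/(-0.20564) = 0.36532
g(0.36532) = -0.00013
z₃ = 0.36532 − (-0.00013)·(0.36532 − 0.44000) / (-0.00013 − (-0.19196)) = 0.36532 − (0.00001)/(0.19183) = 0.36527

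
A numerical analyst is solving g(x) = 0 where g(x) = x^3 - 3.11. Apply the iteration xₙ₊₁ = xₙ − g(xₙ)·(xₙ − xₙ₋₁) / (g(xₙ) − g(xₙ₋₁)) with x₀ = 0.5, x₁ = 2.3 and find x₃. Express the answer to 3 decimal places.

1.217

g(0.5) = -2.98500, g(2.3) = 9.05700
x₂ = 2.30000 − 9.05700·(2.30000 − 0.50000) / (9.05700 − (-2.98500)) = 2.30000 − (16.30260)/(12.04200) = 0.94619
g(0.94619) = -2.26290
x₃ = 0.94619 − (-2.26290)·(0.94619 − 2.30000) / (-2.26290 − 9.05700) = 0.94619 − (3.06355)/(-11.31990) = 1.21682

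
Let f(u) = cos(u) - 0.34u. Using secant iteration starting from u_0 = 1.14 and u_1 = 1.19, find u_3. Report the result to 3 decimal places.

1.164

f(1.14) = 0.02999, f(1.19) = -0.03294
u_2 = 1.19000 − (-0.03294)·(1.19000 − 1.14000) / (-0.03294 − 0.02999) = 1.19000 − (-0.00165)/(-0.06293) = 1.16383
f(1.16383) = 0.00012
u_3 = 1.16383 − 0.00012·(1.16383 − 1.19000) / (0.00012 − (-0.03294)) = 1.16383 − (0.00000)/(0.03306) = 1.16393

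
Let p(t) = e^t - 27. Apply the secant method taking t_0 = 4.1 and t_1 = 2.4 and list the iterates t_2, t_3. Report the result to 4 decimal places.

p(4.1) = 33.340288, p(2.4) = -15.976824
t_2 = 2.400000 − (-15.976824)·(2.400000 − 4.100000) / (-15.976824 − 33.340288) = 2.400000 − (27.160600)/(-49.317111) = 2.950734
p(2.950734) = -7.880021
t_3 = 2.950734 − (-7.880021)·(2.950734 − 2.400000) / (-7.880021 − (-15.976824)) = 2.950734 − (-4.339794)/(8.096802) = 3.486722

2.9507, 3.4867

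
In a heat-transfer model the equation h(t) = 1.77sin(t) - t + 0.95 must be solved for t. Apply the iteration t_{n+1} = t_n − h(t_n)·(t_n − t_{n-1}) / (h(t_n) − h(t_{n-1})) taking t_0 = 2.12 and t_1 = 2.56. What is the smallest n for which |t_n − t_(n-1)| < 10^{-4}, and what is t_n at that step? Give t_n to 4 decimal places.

h(2.12) = 0.339705, h(2.56) = -0.637641
t_2 = 2.560000 − (-0.637641)·(0.440000)/(-0.977346) = 2.272935;  |Δ| = 0.287065
h(2.272935) = 0.028395
t_3 = 2.272935 − 0.028395·(-0.287065)/(0.666035) = 2.285173;  |Δ| = 0.012238
h(2.285173) = 0.002065
t_4 = 2.285173 − 0.002065·(0.012238)/(-0.026329) = 2.286133;  |Δ| = 0.000960
h(2.286133) = -0.000008
t_5 = 2.286133 − (-0.000008)·(0.000960)/(-0.002074) = 2.286129;  |Δ| = 0.000004
|t_5 − t_4| = 0.000004 < 10^{-4}

n = 5, t_n = 2.2861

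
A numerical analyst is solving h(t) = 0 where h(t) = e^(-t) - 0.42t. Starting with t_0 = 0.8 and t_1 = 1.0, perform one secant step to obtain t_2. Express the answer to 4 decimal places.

0.9370

h(0.8) = 0.113329, h(1.0) = -0.052121
t_2 = 1.000000 − (-0.052121)·(1.000000 − 0.800000) / (-0.052121 − 0.113329) = 1.000000 − (-0.010424)/(-0.165450) = 0.936995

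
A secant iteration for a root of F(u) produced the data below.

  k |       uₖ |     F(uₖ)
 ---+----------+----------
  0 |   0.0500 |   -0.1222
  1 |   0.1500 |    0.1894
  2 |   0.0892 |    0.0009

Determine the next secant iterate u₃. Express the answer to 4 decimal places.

u₃ = 0.0892 − 0.0009·(0.0892 − 0.1500) / (0.0009 − 0.1894)
   = 0.0892 − (-0.000055)/(-0.188500) = 0.088910

0.0889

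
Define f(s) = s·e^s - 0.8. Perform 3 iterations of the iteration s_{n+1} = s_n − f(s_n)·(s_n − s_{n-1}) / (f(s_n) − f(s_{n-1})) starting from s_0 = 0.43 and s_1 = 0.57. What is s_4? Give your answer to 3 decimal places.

0.490

f(0.43) = -0.13898, f(0.57) = 0.20791
s_2 = 0.57000 − 0.20791·(0.57000 − 0.43000) / (0.20791 − (-0.13898)) = 0.57000 − (0.02911)/(0.34689) = 0.48609
f(0.48609) = -0.00964
s_3 = 0.48609 − (-0.00964)·(0.48609 − 0.57000) / (-0.00964 − 0.20791) = 0.48609 − (0.00081)/(-0.21756) = 0.48981
f(0.48981) = -0.00063
s_4 = 0.48981 − (-0.00063)·(0.48981 − 0.48609) / (-0.00063 − (-0.00964)) = 0.48981 − (0.00000)/(0.00902) = 0.49007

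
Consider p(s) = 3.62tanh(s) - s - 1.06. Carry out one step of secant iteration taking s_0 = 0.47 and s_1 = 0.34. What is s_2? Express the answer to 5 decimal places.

p(0.47) = 0.0562815, p(0.34) = -0.2145318
s_2 = 0.3400000 − (-0.2145318)·(0.3400000 − 0.4700000) / (-0.2145318 − 0.0562815) = 0.3400000 − (0.0278891)/(-0.2708134) = 0.4429829

0.44298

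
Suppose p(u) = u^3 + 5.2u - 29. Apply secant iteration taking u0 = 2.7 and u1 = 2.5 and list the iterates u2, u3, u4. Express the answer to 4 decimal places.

2.5147, 2.5156, 2.5156

p(2.7) = 4.723000, p(2.5) = -0.375000
u2 = 2.500000 − (-0.375000)·(2.500000 − 2.700000) / (-0.375000 − 4.723000) = 2.500000 − (0.075000)/(-5.098000) = 2.514712
p(2.514712) = -0.021030
u3 = 2.514712 − (-0.021030)·(2.514712 − 2.500000) / (-0.021030 − (-0.375000)) = 2.514712 − (-0.000309)/(0.353970) = 2.515586
p(2.515586) = 0.000103
u4 = 2.515586 − 0.000103·(2.515586 − 2.514712) / (0.000103 − (-0.021030)) = 2.515586 − (0.000000)/(0.021132) = 2.515581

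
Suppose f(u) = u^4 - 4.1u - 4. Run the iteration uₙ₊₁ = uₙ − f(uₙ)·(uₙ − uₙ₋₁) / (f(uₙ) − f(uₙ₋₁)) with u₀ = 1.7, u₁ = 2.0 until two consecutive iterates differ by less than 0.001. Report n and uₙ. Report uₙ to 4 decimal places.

f(1.7) = -2.617900, f(2.0) = 3.800000
u₂ = 2.000000 − 3.800000·(0.300000)/(6.417900) = 1.822372;  |Δ| = 0.177628
f(1.822372) = -0.442424
u₃ = 1.822372 − (-0.442424)·(-0.177628)/(-4.242424) = 1.840896;  |Δ| = 0.018524
f(1.840896) = -0.063046
u₄ = 1.840896 − (-0.063046)·(0.018524)/(0.379379) = 1.843974;  |Δ| = 0.003078
f(1.843974) = 0.001345
u₅ = 1.843974 − 0.001345·(0.003078)/(0.064390) = 1.843910;  |Δ| = 0.000064
|u₅ − u₄| = 0.000064 < 0.001

n = 5, uₙ = 1.8439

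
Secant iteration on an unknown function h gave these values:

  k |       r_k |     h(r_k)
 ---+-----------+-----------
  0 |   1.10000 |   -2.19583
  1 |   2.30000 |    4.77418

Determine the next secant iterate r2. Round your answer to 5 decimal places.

1.47805

r2 = 2.30000 − 4.77418·(2.30000 − 1.10000) / (4.77418 − (-2.19583))
   = 2.30000 − (5.7290160)/(6.9700100) = 1.4780477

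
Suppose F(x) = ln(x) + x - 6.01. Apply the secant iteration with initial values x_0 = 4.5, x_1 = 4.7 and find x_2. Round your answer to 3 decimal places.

F(4.5) = -0.00592, F(4.7) = 0.23756
x_2 = 4.70000 − 0.23756·(4.70000 − 4.50000) / (0.23756 − (-0.00592)) = 4.70000 − (0.04751)/(0.24349) = 4.50486

4.505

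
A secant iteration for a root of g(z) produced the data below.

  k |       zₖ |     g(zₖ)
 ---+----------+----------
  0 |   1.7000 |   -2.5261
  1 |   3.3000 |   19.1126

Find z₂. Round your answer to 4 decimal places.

1.8868

z₂ = 3.3000 − 19.1126·(3.3000 − 1.7000) / (19.1126 − (-2.5261))
   = 3.3000 − (30.580160)/(21.638700) = 1.886784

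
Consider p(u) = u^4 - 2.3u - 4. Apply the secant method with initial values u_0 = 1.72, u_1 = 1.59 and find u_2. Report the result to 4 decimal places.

p(1.72) = 0.796131, p(1.59) = -1.265710
u_2 = 1.590000 − (-1.265710)·(1.590000 − 1.720000) / (-1.265710 − 0.796131) = 1.590000 − (0.164542)/(-2.061841) = 1.669804

1.6698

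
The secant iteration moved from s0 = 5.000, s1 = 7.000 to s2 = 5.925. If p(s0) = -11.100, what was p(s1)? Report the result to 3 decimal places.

The secant line through (5.000, -11.100) and (7.000, p(s1)) crosses zero at s2 = 5.925.
So (5.000, -11.100), (7.000, p(s1)), (5.925, 0) are collinear:
p(s1) = -11.100 · (7.000 − 5.925) / (5.000 − 5.925) = -11.100 · (1.07500)/(-0.92500) = 12.90000

12.900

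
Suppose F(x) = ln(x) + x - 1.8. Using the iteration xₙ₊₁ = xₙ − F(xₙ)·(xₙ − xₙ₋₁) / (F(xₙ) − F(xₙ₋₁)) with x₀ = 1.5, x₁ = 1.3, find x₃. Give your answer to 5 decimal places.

1.43729

F(1.5) = 0.1054651, F(1.3) = -0.2376357
x₂ = 1.3000000 − (-0.2376357)·(1.3000000 − 1.5000000) / (-0.2376357 − 0.1054651) = 1.3000000 − (0.0475271)/(-0.3431008) = 1.4385224
F(1.4385224) = 0.0021388
x₃ = 1.4385224 − 0.0021388·(1.4385224 − 1.3000000) / (0.0021388 − (-0.2376357)) = 1.4385224 − (0.0002963)/(0.2397746) = 1.4372867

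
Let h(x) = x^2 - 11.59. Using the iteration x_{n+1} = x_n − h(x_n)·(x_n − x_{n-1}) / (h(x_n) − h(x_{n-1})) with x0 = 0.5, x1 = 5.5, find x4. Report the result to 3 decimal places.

3.454

h(0.5) = -11.34000, h(5.5) = 18.66000
x2 = 5.50000 − 18.66000·(5.50000 − 0.50000) / (18.66000 − (-11.34000)) = 5.50000 − (93.30000)/(30.00000) = 2.39000
h(2.39000) = -5.87790
x3 = 2.39000 − (-5.87790)·(2.39000 − 5.50000) / (-5.87790 − 18.66000) = 2.39000 − (18.28027)/(-24.53790) = 3.13498
h(3.13498) = -1.76189
x4 = 3.13498 − (-1.76189)·(3.13498 − 2.39000) / (-1.76189 − (-5.87790)) = 3.13498 − (-1.31258)/(4.11601) = 3.45388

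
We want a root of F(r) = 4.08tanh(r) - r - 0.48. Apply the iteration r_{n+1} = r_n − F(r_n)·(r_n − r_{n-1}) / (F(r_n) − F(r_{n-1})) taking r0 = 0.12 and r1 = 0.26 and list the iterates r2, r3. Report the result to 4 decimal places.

F(0.12) = -0.112737, F(0.26) = 0.297526
r2 = 0.260000 − 0.297526·(0.260000 − 0.120000) / (0.297526 − (-0.112737)) = 0.260000 − (0.041654)/(0.410262) = 0.158471
F(0.158471) = 0.002732
r3 = 0.158471 − 0.002732·(0.158471 − 0.260000) / (0.002732 − 0.297526) = 0.158471 − (-0.000277)/(-0.294794) = 0.157530

0.1585, 0.1575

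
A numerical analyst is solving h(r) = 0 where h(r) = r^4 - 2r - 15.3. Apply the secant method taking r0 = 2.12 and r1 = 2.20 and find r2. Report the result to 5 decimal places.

h(2.12) = 0.6596314, h(2.20) = 3.7256000
r2 = 2.2000000 − 3.7256000·(2.2000000 − 2.1200000) / (3.7256000 − 0.6596314) = 2.2000000 − (0.2980480)/(3.0659686) = 2.1027883

2.10279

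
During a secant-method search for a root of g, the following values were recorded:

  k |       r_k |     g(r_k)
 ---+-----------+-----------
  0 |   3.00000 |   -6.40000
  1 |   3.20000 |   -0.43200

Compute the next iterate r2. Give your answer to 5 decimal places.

r2 = 3.20000 − (-0.43200)·(3.20000 − 3.00000) / (-0.43200 − (-6.40000))
   = 3.20000 − (-0.0864000)/(5.9680000) = 3.2144772

3.21448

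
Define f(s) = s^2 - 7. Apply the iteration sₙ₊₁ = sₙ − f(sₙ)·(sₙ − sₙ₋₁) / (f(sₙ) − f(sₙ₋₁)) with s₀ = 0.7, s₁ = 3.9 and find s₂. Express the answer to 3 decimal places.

2.115

f(0.7) = -6.51000, f(3.9) = 8.21000
s₂ = 3.90000 − 8.21000·(3.90000 − 0.70000) / (8.21000 − (-6.51000)) = 3.90000 − (26.27200)/(14.72000) = 2.11522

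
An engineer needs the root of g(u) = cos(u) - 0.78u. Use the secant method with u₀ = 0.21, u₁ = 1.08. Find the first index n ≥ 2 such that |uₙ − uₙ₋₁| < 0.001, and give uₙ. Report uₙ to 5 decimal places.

g(0.21) = 0.8142309, g(1.08) = -0.3710716
u₂ = 1.0800000 − (-0.3710716)·(0.8700000)/(-1.1853026) = 0.8076372;  |Δ| = 0.2723628
g(0.8076372) = 0.0612508
u₃ = 0.8076372 − 0.0612508·(-0.2723628)/(0.4323225) = 0.8462252;  |Δ| = 0.0385880
g(0.8462252) = 0.0027588
u₄ = 0.8462252 − 0.0027588·(0.0385880)/(-0.0584921) = 0.8480452;  |Δ| = 0.0018200
g(0.8480452) = -0.0000247
u₅ = 0.8480452 − (-0.0000247)·(0.0018200)/(-0.0027835) = 0.8480290;  |Δ| = 0.0000162
|u₅ − u₄| = 0.0000162 < 0.001

n = 5, uₙ = 0.84803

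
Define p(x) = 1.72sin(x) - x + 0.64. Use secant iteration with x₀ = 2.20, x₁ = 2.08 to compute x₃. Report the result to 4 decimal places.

2.1132

p(2.20) = -0.169386, p(2.08) = 0.061789
x₂ = 2.080000 − 0.061789·(2.080000 − 2.200000) / (0.061789 − (-0.169386)) = 2.080000 − (-0.007415)/(0.231175) = 2.112074
p(2.112074) = 0.002054
x₃ = 2.112074 − 0.002054·(2.112074 − 2.080000) / (0.002054 − 0.061789) = 2.112074 − (0.000066)/(-0.059734) = 2.113177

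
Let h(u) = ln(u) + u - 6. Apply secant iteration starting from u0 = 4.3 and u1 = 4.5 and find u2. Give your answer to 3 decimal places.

h(4.3) = -0.24138, h(4.5) = 0.00408
u2 = 4.50000 − 0.00408·(4.50000 − 4.30000) / (0.00408 − (-0.24138)) = 4.50000 − (0.00082)/(0.24546) = 4.49668

4.497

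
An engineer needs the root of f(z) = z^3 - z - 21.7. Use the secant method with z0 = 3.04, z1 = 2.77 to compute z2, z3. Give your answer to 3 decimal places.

2.902, 2.909

f(3.04) = 3.35446, f(2.77) = -3.21607
z2 = 2.77000 − (-3.21607)·(2.77000 − 3.04000) / (-3.21607 − 3.35446) = 2.77000 − (0.86834)/(-6.57053) = 2.90216
f(2.90216) = -0.15871
z3 = 2.90216 − (-0.15871)·(2.90216 − 2.77000) / (-0.15871 − (-3.21607)) = 2.90216 − (-0.02097)/(3.05736) = 2.90902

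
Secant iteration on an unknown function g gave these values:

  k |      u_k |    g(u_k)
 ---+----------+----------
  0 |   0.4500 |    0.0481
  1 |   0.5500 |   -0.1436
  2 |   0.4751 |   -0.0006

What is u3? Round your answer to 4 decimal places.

u3 = 0.4751 − (-0.0006)·(0.4751 − 0.5500) / (-0.0006 − (-0.1436))
   = 0.4751 − (0.000045)/(0.143000) = 0.474786

0.4748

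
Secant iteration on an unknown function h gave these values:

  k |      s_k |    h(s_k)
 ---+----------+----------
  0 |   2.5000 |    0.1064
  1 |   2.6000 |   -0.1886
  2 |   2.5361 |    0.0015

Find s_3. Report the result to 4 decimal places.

s_3 = 2.5361 − 0.0015·(2.5361 − 2.6000) / (0.0015 − (-0.1886))
   = 2.5361 − (-0.000096)/(0.190100) = 2.536604

2.5366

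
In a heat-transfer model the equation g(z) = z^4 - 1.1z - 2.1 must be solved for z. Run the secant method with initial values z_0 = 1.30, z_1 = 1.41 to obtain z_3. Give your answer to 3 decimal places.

g(1.30) = -0.67390, g(1.41) = 0.30154
z_2 = 1.41000 − 0.30154·(1.41000 − 1.30000) / (0.30154 − (-0.67390)) = 1.41000 − (0.03317)/(0.97544) = 1.37600
g(1.37600) = -0.02877
z_3 = 1.37600 − (-0.02877)·(1.37600 − 1.41000) / (-0.02877 − 0.30154) = 1.37600 − (0.00098)/(-0.33031) = 1.37896

1.379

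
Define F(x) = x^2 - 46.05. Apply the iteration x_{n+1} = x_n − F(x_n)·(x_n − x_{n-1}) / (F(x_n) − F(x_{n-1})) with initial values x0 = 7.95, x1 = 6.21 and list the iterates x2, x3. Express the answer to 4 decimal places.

F(7.95) = 17.152500, F(6.21) = -7.485900
x2 = 6.210000 − (-7.485900)·(6.210000 − 7.950000) / (-7.485900 − 17.152500) = 6.210000 − (13.025466)/(-24.638400) = 6.738665
F(6.738665) = -0.640391
x3 = 6.738665 − (-0.640391)·(6.738665 − 6.210000) / (-0.640391 − (-7.485900)) = 6.738665 − (-0.338552)/(6.845509) = 6.788121

6.7387, 6.7881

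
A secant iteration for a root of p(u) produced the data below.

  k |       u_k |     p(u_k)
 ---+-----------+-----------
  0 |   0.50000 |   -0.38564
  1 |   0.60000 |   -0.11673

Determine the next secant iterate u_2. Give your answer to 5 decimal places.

u_2 = 0.60000 − (-0.11673)·(0.60000 − 0.50000) / (-0.11673 − (-0.38564))
   = 0.60000 − (-0.0116730)/(0.2689100) = 0.6434086

0.64341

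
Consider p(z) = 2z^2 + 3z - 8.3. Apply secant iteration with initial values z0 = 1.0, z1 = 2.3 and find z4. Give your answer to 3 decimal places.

p(1.0) = -3.30000, p(2.3) = 9.18000
z2 = 2.30000 − 9.18000·(2.30000 − 1.00000) / (9.18000 − (-3.30000)) = 2.30000 − (11.93400)/(12.48000) = 1.34375
p(1.34375) = -0.65742
z3 = 1.34375 − (-0.65742)·(1.34375 − 2.30000) / (-0.65742 − 9.18000) = 1.34375 − (0.62866)/(-9.83742) = 1.40765
p(1.40765) = -0.11405
z4 = 1.40765 − (-0.11405)·(1.40765 − 1.34375) / (-0.11405 − (-0.65742)) = 1.40765 − (-0.00729)/(0.54337) = 1.42107

1.421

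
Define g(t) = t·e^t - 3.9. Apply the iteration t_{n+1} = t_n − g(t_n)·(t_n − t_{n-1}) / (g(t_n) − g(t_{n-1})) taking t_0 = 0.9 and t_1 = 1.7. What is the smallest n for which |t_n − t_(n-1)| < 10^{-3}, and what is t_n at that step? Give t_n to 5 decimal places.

g(0.9) = -1.6863572, g(1.7) = 5.4057106
t_2 = 1.7000000 − 5.4057106·(0.8000000)/(7.0920678) = 1.0902246;  |Δ| = 0.6097754
g(1.0902246) = -0.6566449
t_3 = 1.0902246 − (-0.6566449)·(-0.6097754)/(-6.0623554) = 1.1562725;  |Δ| = 0.0660479
g(1.1562725) = -0.2252909
t_4 = 1.1562725 − (-0.2252909)·(0.0660479)/(0.4313540) = 1.1907685;  |Δ| = 0.0344960
g(1.1907685) = 0.0171620
t_5 = 1.1907685 − 0.0171620·(0.0344960)/(0.2424529) = 1.1883267;  |Δ| = 0.0024418
g(1.1883267) = -0.0004042
t_6 = 1.1883267 − (-0.0004042)·(-0.0024418)/(-0.0175662) = 1.1883829;  |Δ| = 0.0000562
|t_6 − t_5| = 0.0000562 < 10^{-3}

n = 6, t_n = 1.18838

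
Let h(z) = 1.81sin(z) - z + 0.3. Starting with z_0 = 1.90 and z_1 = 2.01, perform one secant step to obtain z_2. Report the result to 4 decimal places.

h(1.90) = 0.112803, h(2.01) = -0.071786
z_2 = 2.010000 − (-0.071786)·(2.010000 − 1.900000) / (-0.071786 − 0.112803) = 2.010000 − (-0.007896)/(-0.184589) = 1.967221

1.9672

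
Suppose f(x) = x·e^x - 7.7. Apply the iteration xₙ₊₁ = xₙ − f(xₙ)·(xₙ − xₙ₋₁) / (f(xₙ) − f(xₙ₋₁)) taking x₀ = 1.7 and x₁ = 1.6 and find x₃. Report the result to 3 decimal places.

1.582

f(1.7) = 1.60571, f(1.6) = 0.22485
x₂ = 1.60000 − 0.22485·(1.60000 − 1.70000) / (0.22485 − 1.60571) = 1.60000 − (-0.02249)/(-1.38086) = 1.58372
f(1.58372) = 0.01750
x₃ = 1.58372 − 0.01750·(1.58372 − 1.60000) / (0.01750 − 0.22485) = 1.58372 − (-0.00029)/(-0.20735) = 1.58234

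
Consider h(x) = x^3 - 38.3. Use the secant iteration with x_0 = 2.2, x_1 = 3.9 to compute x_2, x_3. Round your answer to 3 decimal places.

h(2.2) = -27.65200, h(3.9) = 21.01900
x_2 = 3.90000 − 21.01900·(3.90000 − 2.20000) / (21.01900 − (-27.65200)) = 3.90000 − (35.73230)/(48.67100) = 3.16584
h(3.16584) = -6.57023
x_3 = 3.16584 − (-6.57023)·(3.16584 − 3.90000) / (-6.57023 − 21.01900) = 3.16584 − (4.82360)/(-27.58923) = 3.34068

3.166, 3.341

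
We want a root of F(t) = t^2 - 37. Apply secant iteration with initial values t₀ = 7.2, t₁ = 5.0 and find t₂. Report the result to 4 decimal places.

5.9836

F(7.2) = 14.840000, F(5.0) = -12.000000
t₂ = 5.000000 − (-12.000000)·(5.000000 − 7.200000) / (-12.000000 − 14.840000) = 5.000000 − (26.400000)/(-26.840000) = 5.983607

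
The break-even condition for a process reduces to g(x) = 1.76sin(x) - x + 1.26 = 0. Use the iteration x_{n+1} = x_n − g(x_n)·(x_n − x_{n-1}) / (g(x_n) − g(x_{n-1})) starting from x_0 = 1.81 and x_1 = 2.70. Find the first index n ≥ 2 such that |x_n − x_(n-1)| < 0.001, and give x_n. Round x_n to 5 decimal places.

n = 5, x_n = 2.42113

g(1.81) = 1.1598874, g(2.70) = -0.6878114
x_2 = 2.7000000 − (-0.6878114)·(0.8900000)/(-1.8476989) = 2.3686948;  |Δ| = 0.3313052
g(2.3686948) = 0.1201595
x_3 = 2.3686948 − 0.1201595·(-0.3313052)/(0.8079709) = 2.4179657;  |Δ| = 0.0492709
g(2.4179657) = 0.0073427
x_4 = 2.4179657 − 0.0073427·(0.0492709)/(-0.1128168) = 2.4211725;  |Δ| = 0.0032068
g(2.4211725) = -0.0000997
x_5 = 2.4211725 − (-0.0000997)·(0.0032068)/(-0.0074424) = 2.4211296;  |Δ| = 0.0000430
|x_5 − x_4| = 0.0000430 < 0.001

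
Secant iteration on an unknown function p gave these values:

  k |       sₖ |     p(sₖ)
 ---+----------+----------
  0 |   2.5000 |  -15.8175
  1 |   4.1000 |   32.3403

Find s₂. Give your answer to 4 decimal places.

s₂ = 4.1000 − 32.3403·(4.1000 − 2.5000) / (32.3403 − (-15.8175))
   = 4.1000 − (51.744480)/(48.157800) = 3.025522

3.0255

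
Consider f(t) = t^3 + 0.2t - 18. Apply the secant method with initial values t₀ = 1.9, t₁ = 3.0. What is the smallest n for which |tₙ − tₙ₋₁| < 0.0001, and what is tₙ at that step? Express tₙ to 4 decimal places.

f(1.9) = -10.761000, f(3.0) = 9.600000
t₂ = 3.000000 − 9.600000·(1.100000)/(20.361000) = 2.481361;  |Δ| = 0.518639
f(2.481361) = -2.225602
t₃ = 2.481361 − (-2.225602)·(-0.518639)/(-11.825602) = 2.578970;  |Δ| = 0.097609
f(2.578970) = -0.331249
t₄ = 2.578970 − (-0.331249)·(0.097609)/(1.894353) = 2.596038;  |Δ| = 0.017068
f(2.596038) = 0.014986
t₅ = 2.596038 − 0.014986·(0.017068)/(0.346235) = 2.595300;  |Δ| = 0.000739
f(2.595300) = -0.000094
t₆ = 2.595300 − (-0.000094)·(-0.000739)/(-0.015080) = 2.595304;  |Δ| = 0.000005
|t₆ − t₅| = 0.000005 < 0.0001

n = 6, tₙ = 2.5953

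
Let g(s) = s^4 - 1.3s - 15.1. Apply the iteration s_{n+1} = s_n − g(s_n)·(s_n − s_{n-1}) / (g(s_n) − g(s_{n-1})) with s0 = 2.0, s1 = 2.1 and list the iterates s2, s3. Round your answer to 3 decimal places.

2.051, 2.053

g(2.0) = -1.70000, g(2.1) = 1.61810
s2 = 2.10000 − 1.61810·(2.10000 − 2.00000) / (1.61810 − (-1.70000)) = 2.10000 − (0.16181)/(3.31810) = 2.05123
g(2.05123) = -0.06303
s3 = 2.05123 − (-0.06303)·(2.05123 − 2.10000) / (-0.06303 − 1.61810) = 2.05123 − (0.00307)/(-1.68113) = 2.05306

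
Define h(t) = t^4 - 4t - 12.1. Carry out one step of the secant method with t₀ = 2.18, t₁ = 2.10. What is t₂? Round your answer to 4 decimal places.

2.1299

h(2.18) = 1.765306, h(2.10) = -1.051900
t₂ = 2.100000 − (-1.051900)·(2.100000 − 2.180000) / (-1.051900 − 1.765306) = 2.100000 − (0.084152)/(-2.817206) = 2.129871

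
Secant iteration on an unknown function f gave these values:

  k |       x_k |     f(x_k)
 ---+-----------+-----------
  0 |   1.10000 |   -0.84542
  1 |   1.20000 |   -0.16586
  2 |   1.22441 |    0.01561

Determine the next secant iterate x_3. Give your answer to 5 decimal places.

x_3 = 1.22441 − 0.01561·(1.22441 − 1.20000) / (0.01561 − (-0.16586))
   = 1.22441 − (0.0003810)/(0.1814700) = 1.2223103

1.22231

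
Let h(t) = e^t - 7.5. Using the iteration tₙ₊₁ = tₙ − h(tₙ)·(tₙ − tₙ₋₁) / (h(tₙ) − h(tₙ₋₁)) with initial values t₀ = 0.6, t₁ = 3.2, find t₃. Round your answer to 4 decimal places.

h(0.6) = -5.677881, h(3.2) = 17.032530
t₂ = 3.200000 − 17.032530·(3.200000 − 0.600000) / (17.032530 − (-5.677881)) = 3.200000 − (44.284579)/(22.710411) = 1.250032
h(1.250032) = -4.009546
t₃ = 1.250032 − (-4.009546)·(1.250032 − 3.200000) / (-4.009546 − 17.032530) = 1.250032 − (7.818487)/(-21.042076) = 1.621596

1.6216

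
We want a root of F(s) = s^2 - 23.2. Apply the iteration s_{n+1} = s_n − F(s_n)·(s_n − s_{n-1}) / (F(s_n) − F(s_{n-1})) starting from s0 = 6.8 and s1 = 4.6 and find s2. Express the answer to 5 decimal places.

4.77895

F(6.8) = 23.0400000, F(4.6) = -2.0400000
s2 = 4.6000000 − (-2.0400000)·(4.6000000 − 6.8000000) / (-2.0400000 − 23.0400000) = 4.6000000 − (4.4880000)/(-25.0800000) = 4.7789474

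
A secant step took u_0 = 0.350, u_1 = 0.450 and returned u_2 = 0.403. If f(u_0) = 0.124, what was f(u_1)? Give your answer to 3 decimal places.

-0.110

The secant line through (0.350, 0.124) and (0.450, f(u_1)) crosses zero at u_2 = 0.403.
So (0.350, 0.124), (0.450, f(u_1)), (0.403, 0) are collinear:
f(u_1) = 0.124 · (0.450 − 0.403) / (0.350 − 0.403) = 0.124 · (0.04700)/(-0.05300) = -0.10996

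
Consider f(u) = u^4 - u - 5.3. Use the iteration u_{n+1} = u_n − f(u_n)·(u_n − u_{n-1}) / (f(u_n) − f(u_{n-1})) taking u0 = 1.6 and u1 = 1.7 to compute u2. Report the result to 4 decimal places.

1.6204

f(1.6) = -0.346400, f(1.7) = 1.352100
u2 = 1.700000 − 1.352100·(1.700000 − 1.600000) / (1.352100 − (-0.346400)) = 1.700000 − (0.135210)/(1.698500) = 1.620394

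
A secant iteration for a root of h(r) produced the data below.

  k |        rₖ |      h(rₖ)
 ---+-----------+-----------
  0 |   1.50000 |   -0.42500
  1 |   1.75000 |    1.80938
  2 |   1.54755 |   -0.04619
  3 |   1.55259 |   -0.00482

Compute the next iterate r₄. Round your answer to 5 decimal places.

1.55318

r₄ = 1.55259 − (-0.00482)·(1.55259 − 1.54755) / (-0.00482 − (-0.04619))
   = 1.55259 − (-0.0000243)/(0.0413700) = 1.5531772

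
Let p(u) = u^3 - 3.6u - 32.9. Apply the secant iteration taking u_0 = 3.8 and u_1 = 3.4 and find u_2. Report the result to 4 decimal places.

3.5652

p(3.8) = 8.292000, p(3.4) = -5.836000
u_2 = 3.400000 − (-5.836000)·(3.400000 − 3.800000) / (-5.836000 − 8.292000) = 3.400000 − (2.334400)/(-14.128000) = 3.565232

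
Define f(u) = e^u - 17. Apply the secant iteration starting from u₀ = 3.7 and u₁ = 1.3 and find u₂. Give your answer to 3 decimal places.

f(3.7) = 23.44730, f(1.3) = -13.33070
u₂ = 1.30000 − (-13.33070)·(1.30000 − 3.70000) / (-13.33070 − 23.44730) = 1.30000 − (31.99369)/(-36.77801) = 2.16991

2.170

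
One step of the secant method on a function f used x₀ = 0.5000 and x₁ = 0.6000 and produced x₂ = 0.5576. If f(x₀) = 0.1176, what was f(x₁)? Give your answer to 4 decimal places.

-0.0866

The secant line through (0.5000, 0.1176) and (0.6000, f(x₁)) crosses zero at x₂ = 0.5576.
So (0.5000, 0.1176), (0.6000, f(x₁)), (0.5576, 0) are collinear:
f(x₁) = 0.1176 · (0.6000 − 0.5576) / (0.5000 − 0.5576) = 0.1176 · (0.042400)/(-0.057600) = -0.086567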